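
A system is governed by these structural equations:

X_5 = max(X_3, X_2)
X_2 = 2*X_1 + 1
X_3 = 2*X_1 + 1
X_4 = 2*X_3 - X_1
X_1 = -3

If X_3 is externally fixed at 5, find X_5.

do(X_3=5) replaces the equation X_3 = 2*X_1 + 1 with the constant X_3 = 5.
X_2 = 2*X_1 + 1  [with X_1=-3]  = -5
X_5 = max(X_3, X_2)  [with X_3=5, X_2=-5]  = 5

5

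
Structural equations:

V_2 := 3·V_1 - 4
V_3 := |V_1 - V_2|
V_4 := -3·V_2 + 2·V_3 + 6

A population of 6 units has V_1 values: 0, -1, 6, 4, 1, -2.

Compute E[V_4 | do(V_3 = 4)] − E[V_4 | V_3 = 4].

The intervention sets V_3=4 in all 6 units regardless of V_1. Recomputing V_4 per unit gives 26, 35, -28, -10, 17, 44; average 14.
Observing V_3=4 restricts to units where V_3's equation naturally yields 4: V_1 ∈ {0, 4}. In that subpopulation V_4 = 26, -10, mean 8.
Difference = 14 − 8 = 6.

6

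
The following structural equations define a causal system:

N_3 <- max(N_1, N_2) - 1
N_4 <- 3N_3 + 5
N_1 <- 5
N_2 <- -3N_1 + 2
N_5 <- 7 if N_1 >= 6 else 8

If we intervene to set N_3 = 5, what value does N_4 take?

The intervention breaks the incoming arrows to N_3: N_3 <- max(N_1, N_2) - 1 no longer applies, and N_3 = 5.
N_4 = 3N_3 + 5  [with N_3=5]  = 20

20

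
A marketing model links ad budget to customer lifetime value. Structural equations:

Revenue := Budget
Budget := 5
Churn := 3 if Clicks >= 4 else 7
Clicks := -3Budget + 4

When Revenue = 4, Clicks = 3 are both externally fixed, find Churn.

7

Setting Revenue = 4, Clicks = 3 by intervention discards those variables' equations.
Churn = 3 if Clicks >= 4 else 7  [with Clicks=3]  = 7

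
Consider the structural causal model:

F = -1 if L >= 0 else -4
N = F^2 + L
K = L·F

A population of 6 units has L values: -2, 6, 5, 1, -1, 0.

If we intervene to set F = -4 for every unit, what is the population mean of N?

17.5

Under do(F=-4), F's equation is replaced by F=-4 for every unit. Per-unit N: 14, 22, 21, 17, 15, 16. Mean = 17.5.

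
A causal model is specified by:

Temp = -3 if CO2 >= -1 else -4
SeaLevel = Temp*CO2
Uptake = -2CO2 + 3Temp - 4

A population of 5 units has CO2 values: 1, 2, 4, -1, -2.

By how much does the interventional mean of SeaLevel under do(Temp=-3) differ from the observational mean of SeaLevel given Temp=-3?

2.1

Under do(Temp=-3), Temp's equation is replaced by Temp=-3 for every unit. Per-unit SeaLevel: -3, -6, -12, 3, 6. Mean = -2.4.
Observing Temp=-3 restricts to units where Temp's equation naturally yields -3: CO2 ∈ {1, 2, 4, -1}. In that subpopulation SeaLevel = -3, -6, -12, 3, mean -4.5.
Difference = -2.4 − (-4.5) = 2.1.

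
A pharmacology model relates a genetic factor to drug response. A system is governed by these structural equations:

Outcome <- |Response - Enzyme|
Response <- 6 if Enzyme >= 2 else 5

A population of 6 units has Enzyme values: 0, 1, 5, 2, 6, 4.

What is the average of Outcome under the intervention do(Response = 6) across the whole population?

3

Under do(Response=6), Response's equation is replaced by Response=6 for every unit. Per-unit Outcome: 6, 5, 1, 4, 0, 2. Mean = 3.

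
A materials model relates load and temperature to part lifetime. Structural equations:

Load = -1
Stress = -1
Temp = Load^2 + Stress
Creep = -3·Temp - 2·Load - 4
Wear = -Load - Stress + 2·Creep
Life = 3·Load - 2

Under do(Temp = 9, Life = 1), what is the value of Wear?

The joint intervention fixes Temp = 9, Life = 1, removing each variable's own equation.
Creep = -3·Temp - 2·Load - 4  [with Temp=9, Load=-1]  = -29
Wear = -Load - Stress + 2·Creep  [with Load=-1, Stress=-1, Creep=-29]  = -56

-56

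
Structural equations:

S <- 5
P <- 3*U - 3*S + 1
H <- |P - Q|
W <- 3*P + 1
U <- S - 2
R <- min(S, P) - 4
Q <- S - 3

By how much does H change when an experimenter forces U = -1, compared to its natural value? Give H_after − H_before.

do(U=-1) replaces the equation U <- S - 2 with the constant U = -1.
Q = S - 3  [with S=5]  = 2
P = 3*U - 3*S + 1  [with U=-1, S=5]  = -17
H = |P - Q|  [with P=-17, Q=2]  = 19
Without intervention: U = S - 2  [with S=5]  = 3; Q = S - 3  [with S=5]  = 2; P = 3*U - 3*S + 1  [with U=3, S=5]  = -5; H = |P - Q|  [with P=-5, Q=2]  = 7.
Change = 19 − 7 = 12.

12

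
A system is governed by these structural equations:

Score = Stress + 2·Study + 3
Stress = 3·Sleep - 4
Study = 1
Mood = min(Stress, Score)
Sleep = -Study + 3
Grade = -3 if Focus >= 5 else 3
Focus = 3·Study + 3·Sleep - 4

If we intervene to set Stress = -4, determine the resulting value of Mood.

The intervention breaks the incoming arrows to Stress: Stress = 3·Sleep - 4 no longer applies, and Stress = -4.
Score = Stress + 2·Study + 3  [with Stress=-4, Study=1]  = 1
Mood = min(Stress, Score)  [with Stress=-4, Score=1]  = -4

-4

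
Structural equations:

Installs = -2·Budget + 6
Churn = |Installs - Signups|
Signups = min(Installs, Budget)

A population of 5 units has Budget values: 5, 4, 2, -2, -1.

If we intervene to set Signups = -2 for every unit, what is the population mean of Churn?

5.6

Under do(Signups=-2), Signups's equation is replaced by Signups=-2 for every unit. Per-unit Churn: 2, 0, 4, 12, 10. Mean = 5.6.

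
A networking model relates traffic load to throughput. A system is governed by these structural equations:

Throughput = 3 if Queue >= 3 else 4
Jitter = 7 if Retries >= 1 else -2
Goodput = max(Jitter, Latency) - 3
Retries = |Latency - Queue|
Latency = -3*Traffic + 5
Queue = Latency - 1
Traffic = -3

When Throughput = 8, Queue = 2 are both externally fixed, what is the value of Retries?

12

Under do(Throughput = 8, Queue = 2), each intervened variable's structural equation is replaced by its fixed value.
Latency = -3*Traffic + 5  [with Traffic=-3]  = 14
Retries = |Latency - Queue|  [with Latency=14, Queue=2]  = 12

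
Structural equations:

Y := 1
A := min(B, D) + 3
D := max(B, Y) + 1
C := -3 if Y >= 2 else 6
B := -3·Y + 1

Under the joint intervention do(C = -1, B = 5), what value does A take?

8

The joint intervention fixes C = -1, B = 5, removing each variable's own equation.
D = max(B, Y) + 1  [with B=5, Y=1]  = 6
A = min(B, D) + 3  [with B=5, D=6]  = 8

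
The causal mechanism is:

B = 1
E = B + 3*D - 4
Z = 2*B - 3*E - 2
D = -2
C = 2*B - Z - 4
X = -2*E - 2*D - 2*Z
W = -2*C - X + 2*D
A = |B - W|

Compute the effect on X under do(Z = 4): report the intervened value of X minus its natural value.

Intervening sets Z = 4 and removes its equation (Z = 2*B - 3*E - 2).
E = B + 3*D - 4  [with B=1, D=-2]  = -9
X = -2*E - 2*D - 2*Z  [with E=-9, D=-2, Z=4]  = 14
Without intervention: E = B + 3*D - 4  [with B=1, D=-2]  = -9; Z = 2*B - 3*E - 2  [with B=1, E=-9]  = 27; X = -2*E - 2*D - 2*Z  [with E=-9, D=-2, Z=27]  = -32.
Change = 14 − (-32) = 46.

46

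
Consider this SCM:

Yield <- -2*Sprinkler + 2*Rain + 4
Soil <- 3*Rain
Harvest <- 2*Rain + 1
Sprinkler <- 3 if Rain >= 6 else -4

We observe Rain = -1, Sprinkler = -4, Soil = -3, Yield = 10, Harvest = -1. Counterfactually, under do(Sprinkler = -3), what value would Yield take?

8

Under do(Sprinkler=-3), the mechanism Sprinkler <- 3 if Rain >= 6 else -4 is discarded; Sprinkler is fixed at -3.
Yield = -2*Sprinkler + 2*Rain + 4  [with Sprinkler=-3, Rain=-1]  = 8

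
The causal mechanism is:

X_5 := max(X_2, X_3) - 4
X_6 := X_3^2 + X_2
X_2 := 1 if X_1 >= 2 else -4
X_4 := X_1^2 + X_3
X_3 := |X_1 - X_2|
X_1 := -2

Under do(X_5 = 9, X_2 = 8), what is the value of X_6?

The joint intervention fixes X_5 = 9, X_2 = 8, removing each variable's own equation.
X_3 = |X_1 - X_2|  [with X_1=-2, X_2=8]  = 10
X_6 = X_3^2 + X_2  [with X_3=10, X_2=8]  = 108

108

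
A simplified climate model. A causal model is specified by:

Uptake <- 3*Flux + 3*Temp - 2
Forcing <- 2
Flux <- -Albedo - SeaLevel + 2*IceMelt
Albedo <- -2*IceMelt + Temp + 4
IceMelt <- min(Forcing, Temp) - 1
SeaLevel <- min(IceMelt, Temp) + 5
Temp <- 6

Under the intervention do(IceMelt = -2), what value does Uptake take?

The intervention breaks the incoming arrows to IceMelt: IceMelt <- min(Forcing, Temp) - 1 no longer applies, and IceMelt = -2.
Albedo = -2*IceMelt + Temp + 4  [with IceMelt=-2, Temp=6]  = 14
SeaLevel = min(IceMelt, Temp) + 5  [with IceMelt=-2, Temp=6]  = 3
Flux = -Albedo - SeaLevel + 2*IceMelt  [with Albedo=14, SeaLevel=3, IceMelt=-2]  = -21
Uptake = 3*Flux + 3*Temp - 2  [with Flux=-21, Temp=6]  = -47

-47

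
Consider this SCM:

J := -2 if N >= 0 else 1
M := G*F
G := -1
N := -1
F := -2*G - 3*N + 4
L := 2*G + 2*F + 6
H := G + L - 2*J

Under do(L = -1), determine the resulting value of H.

Intervening sets L = -1 and removes its equation (L := 2*G + 2*F + 6).
J = -2 if N >= 0 else 1  [with N=-1]  = 1
H = G + L - 2*J  [with G=-1, L=-1, J=1]  = -4

-4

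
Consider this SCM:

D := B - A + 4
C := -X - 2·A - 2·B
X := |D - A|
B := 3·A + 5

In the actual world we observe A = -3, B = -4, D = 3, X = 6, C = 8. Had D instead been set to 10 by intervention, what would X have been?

The intervention breaks the incoming arrows to D: D := B - A + 4 no longer applies, and D = 10.
X = |D - A|  [with D=10, A=-3]  = 13

13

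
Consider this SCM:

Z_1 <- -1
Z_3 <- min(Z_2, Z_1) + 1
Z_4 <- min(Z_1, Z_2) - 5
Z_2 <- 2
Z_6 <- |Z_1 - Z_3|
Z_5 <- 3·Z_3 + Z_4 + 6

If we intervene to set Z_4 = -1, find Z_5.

5

Intervening sets Z_4 = -1 and removes its equation (Z_4 <- min(Z_1, Z_2) - 5).
Z_3 = min(Z_2, Z_1) + 1  [with Z_2=2, Z_1=-1]  = 0
Z_5 = 3·Z_3 + Z_4 + 6  [with Z_3=0, Z_4=-1]  = 5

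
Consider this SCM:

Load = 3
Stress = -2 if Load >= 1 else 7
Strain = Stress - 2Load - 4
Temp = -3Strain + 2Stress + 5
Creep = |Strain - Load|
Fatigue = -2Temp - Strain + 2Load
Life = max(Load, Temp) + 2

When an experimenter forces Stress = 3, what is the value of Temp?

32

Under do(Stress=3), the mechanism Stress = -2 if Load >= 1 else 7 is discarded; Stress is fixed at 3.
Strain = Stress - 2Load - 4  [with Stress=3, Load=3]  = -7
Temp = -3Strain + 2Stress + 5  [with Strain=-7, Stress=3]  = 32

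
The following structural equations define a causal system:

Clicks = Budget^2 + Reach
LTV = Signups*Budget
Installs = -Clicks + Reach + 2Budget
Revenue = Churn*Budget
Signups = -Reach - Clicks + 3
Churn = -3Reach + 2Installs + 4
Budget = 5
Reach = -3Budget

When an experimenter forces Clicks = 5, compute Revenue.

145

The intervention breaks the incoming arrows to Clicks: Clicks = Budget^2 + Reach no longer applies, and Clicks = 5.
Reach = -3Budget  [with Budget=5]  = -15
Installs = -Clicks + Reach + 2Budget  [with Clicks=5, Reach=-15, Budget=5]  = -10
Churn = -3Reach + 2Installs + 4  [with Reach=-15, Installs=-10]  = 29
Revenue = Churn*Budget  [with Churn=29, Budget=5]  = 145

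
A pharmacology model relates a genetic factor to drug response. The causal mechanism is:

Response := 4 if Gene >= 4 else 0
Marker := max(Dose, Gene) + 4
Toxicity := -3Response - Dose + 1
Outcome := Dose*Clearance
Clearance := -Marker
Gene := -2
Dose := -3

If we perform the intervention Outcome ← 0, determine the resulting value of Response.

0

Under do(Outcome=0), the mechanism Outcome := Dose*Clearance is discarded; Outcome is fixed at 0.
Since Response is not a descendant of the intervened variable, it is unaffected.
Response = 4 if Gene >= 4 else 0  [with Gene=-2]  = 0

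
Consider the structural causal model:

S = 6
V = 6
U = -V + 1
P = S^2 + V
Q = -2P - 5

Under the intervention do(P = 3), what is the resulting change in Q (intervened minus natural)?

78

Intervening sets P = 3 and removes its equation (P = S^2 + V).
Q = -2P - 5  [with P=3]  = -11
Without intervention: P = S^2 + V  [with S=6, V=6]  = 42; Q = -2P - 5  [with P=42]  = -89.
Change = -11 − (-89) = 78.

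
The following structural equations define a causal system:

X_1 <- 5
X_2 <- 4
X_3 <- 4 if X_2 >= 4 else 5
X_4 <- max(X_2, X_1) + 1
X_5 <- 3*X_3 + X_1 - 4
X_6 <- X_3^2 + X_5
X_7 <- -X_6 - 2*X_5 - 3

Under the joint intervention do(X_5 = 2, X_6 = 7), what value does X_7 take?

Under do(X_5 = 2, X_6 = 7), each intervened variable's structural equation is replaced by its fixed value.
X_7 = -X_6 - 2*X_5 - 3  [with X_6=7, X_5=2]  = -14

-14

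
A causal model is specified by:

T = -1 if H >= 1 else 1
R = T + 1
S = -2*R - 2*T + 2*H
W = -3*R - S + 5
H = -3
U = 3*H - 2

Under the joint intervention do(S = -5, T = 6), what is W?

The joint intervention fixes S = -5, T = 6, removing each variable's own equation.
R = T + 1  [with T=6]  = 7
W = -3*R - S + 5  [with R=7, S=-5]  = -11

-11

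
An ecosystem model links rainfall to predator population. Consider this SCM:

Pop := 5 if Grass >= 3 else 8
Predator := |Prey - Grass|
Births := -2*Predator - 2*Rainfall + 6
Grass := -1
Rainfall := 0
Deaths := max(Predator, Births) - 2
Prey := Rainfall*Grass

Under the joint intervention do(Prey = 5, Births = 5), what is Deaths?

Setting Prey = 5, Births = 5 by intervention discards those variables' equations.
Predator = |Prey - Grass|  [with Prey=5, Grass=-1]  = 6
Deaths = max(Predator, Births) - 2  [with Predator=6, Births=5]  = 4

4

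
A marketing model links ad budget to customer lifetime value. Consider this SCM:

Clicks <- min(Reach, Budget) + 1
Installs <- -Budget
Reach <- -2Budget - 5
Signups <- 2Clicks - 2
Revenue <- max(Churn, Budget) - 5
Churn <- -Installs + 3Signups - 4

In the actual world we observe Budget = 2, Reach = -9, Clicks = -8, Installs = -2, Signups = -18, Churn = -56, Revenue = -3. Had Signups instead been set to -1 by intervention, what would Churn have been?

The intervention breaks the incoming arrows to Signups: Signups <- 2Clicks - 2 no longer applies, and Signups = -1.
Installs = -Budget  [with Budget=2]  = -2
Churn = -Installs + 3Signups - 4  [with Installs=-2, Signups=-1]  = -5

-5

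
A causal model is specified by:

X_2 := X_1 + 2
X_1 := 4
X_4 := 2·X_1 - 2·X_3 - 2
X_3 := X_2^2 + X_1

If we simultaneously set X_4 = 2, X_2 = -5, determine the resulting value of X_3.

29

Setting X_4 = 2, X_2 = -5 by intervention discards those variables' equations.
X_3 = X_2^2 + X_1  [with X_2=-5, X_1=4]  = 29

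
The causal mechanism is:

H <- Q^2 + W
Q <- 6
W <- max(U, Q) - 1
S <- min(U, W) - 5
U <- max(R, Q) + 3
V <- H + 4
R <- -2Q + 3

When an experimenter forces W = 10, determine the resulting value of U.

Under do(W=10), the mechanism W <- max(U, Q) - 1 is discarded; W is fixed at 10.
Since U is not a descendant of the intervened variable, it is unaffected.
R = -2Q + 3  [with Q=6]  = -9
U = max(R, Q) + 3  [with R=-9, Q=6]  = 9

9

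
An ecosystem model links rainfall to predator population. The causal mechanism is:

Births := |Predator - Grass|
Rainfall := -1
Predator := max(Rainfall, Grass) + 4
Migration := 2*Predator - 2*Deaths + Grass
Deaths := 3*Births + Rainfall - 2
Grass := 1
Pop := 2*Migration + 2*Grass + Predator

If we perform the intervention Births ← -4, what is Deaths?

-15

Intervening sets Births = -4 and removes its equation (Births := |Predator - Grass|).
Deaths = 3*Births + Rainfall - 2  [with Births=-4, Rainfall=-1]  = -15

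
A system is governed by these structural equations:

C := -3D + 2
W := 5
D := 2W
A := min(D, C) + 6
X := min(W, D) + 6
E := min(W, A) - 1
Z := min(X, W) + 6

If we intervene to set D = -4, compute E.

Under do(D=-4), the mechanism D := 2W is discarded; D is fixed at -4.
C = -3D + 2  [with D=-4]  = 14
A = min(D, C) + 6  [with D=-4, C=14]  = 2
E = min(W, A) - 1  [with W=5, A=2]  = 1

1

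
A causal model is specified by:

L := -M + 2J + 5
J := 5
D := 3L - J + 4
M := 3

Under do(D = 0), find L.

Under do(D=0), the mechanism D := 3L - J + 4 is discarded; D is fixed at 0.
Since L is not a descendant of the intervened variable, it is unaffected.
L = -M + 2J + 5  [with M=3, J=5]  = 12

12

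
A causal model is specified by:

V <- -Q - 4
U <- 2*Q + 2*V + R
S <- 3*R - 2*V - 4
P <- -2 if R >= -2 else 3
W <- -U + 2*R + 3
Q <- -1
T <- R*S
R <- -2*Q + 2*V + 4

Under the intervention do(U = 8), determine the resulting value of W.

Intervening sets U = 8 and removes its equation (U <- 2*Q + 2*V + R).
V = -Q - 4  [with Q=-1]  = -3
R = -2*Q + 2*V + 4  [with Q=-1, V=-3]  = 0
W = -U + 2*R + 3  [with U=8, R=0]  = -5

-5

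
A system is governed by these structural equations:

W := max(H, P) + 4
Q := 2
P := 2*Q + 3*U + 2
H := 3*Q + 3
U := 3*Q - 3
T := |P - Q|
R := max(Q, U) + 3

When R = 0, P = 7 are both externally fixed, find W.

13

The joint intervention fixes R = 0, P = 7, removing each variable's own equation.
H = 3*Q + 3  [with Q=2]  = 9
W = max(H, P) + 4  [with H=9, P=7]  = 13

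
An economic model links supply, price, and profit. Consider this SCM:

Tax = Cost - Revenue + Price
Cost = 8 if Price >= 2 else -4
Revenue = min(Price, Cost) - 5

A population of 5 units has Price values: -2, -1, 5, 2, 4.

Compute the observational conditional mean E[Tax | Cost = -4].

E[Tax|Cost=-4] averages over only the 2 units with Cost=-4 (Price = -2, -1): Tax = 3, 4, mean 3.5.

3.5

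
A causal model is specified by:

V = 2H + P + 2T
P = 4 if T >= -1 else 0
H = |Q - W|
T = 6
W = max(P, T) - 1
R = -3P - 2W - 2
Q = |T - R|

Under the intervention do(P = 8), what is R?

-40

Under do(P=8), the mechanism P = 4 if T >= -1 else 0 is discarded; P is fixed at 8.
W = max(P, T) - 1  [with P=8, T=6]  = 7
R = -3P - 2W - 2  [with P=8, W=7]  = -40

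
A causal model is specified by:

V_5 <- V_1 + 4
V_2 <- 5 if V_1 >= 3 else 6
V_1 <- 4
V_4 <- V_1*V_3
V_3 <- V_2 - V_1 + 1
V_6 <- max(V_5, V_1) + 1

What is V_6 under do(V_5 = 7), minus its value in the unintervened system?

The intervention breaks the incoming arrows to V_5: V_5 <- V_1 + 4 no longer applies, and V_5 = 7.
V_6 = max(V_5, V_1) + 1  [with V_5=7, V_1=4]  = 8
Without intervention: V_5 = V_1 + 4  [with V_1=4]  = 8; V_6 = max(V_5, V_1) + 1  [with V_5=8, V_1=4]  = 9.
Change = 8 − 9 = -1.

-1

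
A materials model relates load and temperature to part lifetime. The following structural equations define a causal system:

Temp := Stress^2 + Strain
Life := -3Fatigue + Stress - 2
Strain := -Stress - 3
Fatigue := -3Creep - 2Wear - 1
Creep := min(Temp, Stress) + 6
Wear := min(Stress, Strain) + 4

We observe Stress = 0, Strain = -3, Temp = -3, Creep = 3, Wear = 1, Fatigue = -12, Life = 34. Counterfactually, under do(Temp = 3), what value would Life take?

61

The intervention breaks the incoming arrows to Temp: Temp := Stress^2 + Strain no longer applies, and Temp = 3.
Strain = -Stress - 3  [with Stress=0]  = -3
Creep = min(Temp, Stress) + 6  [with Temp=3, Stress=0]  = 6
Wear = min(Stress, Strain) + 4  [with Stress=0, Strain=-3]  = 1
Fatigue = -3Creep - 2Wear - 1  [with Creep=6, Wear=1]  = -21
Life = -3Fatigue + Stress - 2  [with Fatigue=-21, Stress=0]  = 61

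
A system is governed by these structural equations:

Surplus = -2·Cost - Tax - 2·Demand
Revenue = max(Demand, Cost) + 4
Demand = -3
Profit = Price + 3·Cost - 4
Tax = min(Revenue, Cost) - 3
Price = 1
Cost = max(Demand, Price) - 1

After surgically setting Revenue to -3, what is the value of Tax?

Intervening sets Revenue = -3 and removes its equation (Revenue = max(Demand, Cost) + 4).
Cost = max(Demand, Price) - 1  [with Demand=-3, Price=1]  = 0
Tax = min(Revenue, Cost) - 3  [with Revenue=-3, Cost=0]  = -6

-6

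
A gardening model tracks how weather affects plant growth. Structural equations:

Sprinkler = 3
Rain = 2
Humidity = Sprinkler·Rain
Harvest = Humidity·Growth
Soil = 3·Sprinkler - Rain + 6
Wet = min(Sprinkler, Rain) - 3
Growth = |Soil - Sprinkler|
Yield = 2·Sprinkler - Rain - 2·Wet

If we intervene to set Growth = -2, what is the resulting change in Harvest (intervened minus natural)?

-72

do(Growth=-2) replaces the equation Growth = |Soil - Sprinkler| with the constant Growth = -2.
Humidity = Sprinkler·Rain  [with Sprinkler=3, Rain=2]  = 6
Harvest = Humidity·Growth  [with Humidity=6, Growth=-2]  = -12
Without intervention: Soil = 3·Sprinkler - Rain + 6  [with Sprinkler=3, Rain=2]  = 13; Growth = |Soil - Sprinkler|  [with Soil=13, Sprinkler=3]  = 10; Humidity = Sprinkler·Rain  [with Sprinkler=3, Rain=2]  = 6; Harvest = Humidity·Growth  [with Humidity=6, Growth=10]  = 60.
Change = -12 − 60 = -72.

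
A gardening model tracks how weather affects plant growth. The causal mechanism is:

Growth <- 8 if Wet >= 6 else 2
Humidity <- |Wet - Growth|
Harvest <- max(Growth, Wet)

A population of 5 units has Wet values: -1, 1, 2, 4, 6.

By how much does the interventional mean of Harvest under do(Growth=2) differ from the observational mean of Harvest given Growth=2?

The intervention sets Growth=2 in all 5 units regardless of Wet. Recomputing Harvest per unit gives 2, 2, 2, 4, 6; average 3.2.
E[Harvest|Growth=2] averages over only the 4 units with Growth=2 (Wet = -1, 1, 2, 4): Harvest = 2, 2, 2, 4, mean 2.5.
Difference = 3.2 − 2.5 = 0.7.

0.7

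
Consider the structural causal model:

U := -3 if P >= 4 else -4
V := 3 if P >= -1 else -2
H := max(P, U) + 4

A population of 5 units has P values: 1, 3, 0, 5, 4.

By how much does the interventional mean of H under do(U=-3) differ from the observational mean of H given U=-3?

-1.9

do(U=-3) breaks U's dependence on P. With U=-3 fixed, H across the units is 5, 7, 4, 9, 8, mean 6.6.
Conditioning on U=-3 selects the 2 unit(s) with P ∈ {5, 4}. Their H values: 9, 8. Mean = 8.5.
Difference = 6.6 − 8.5 = -1.9.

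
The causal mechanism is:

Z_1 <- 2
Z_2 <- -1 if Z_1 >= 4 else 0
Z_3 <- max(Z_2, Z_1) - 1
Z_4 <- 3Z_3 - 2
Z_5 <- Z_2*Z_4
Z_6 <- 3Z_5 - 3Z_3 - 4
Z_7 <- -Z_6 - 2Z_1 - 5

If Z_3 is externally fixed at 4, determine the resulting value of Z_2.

Under do(Z_3=4), the mechanism Z_3 <- max(Z_2, Z_1) - 1 is discarded; Z_3 is fixed at 4.
Since Z_2 is not a descendant of the intervened variable, it is unaffected.
Z_2 = -1 if Z_1 >= 4 else 0  [with Z_1=2]  = 0

0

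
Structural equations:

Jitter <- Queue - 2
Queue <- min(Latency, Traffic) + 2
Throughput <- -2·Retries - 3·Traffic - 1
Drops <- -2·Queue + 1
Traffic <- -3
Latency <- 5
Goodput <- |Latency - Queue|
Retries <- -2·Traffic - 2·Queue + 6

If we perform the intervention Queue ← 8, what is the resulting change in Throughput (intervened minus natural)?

36

The intervention breaks the incoming arrows to Queue: Queue <- min(Latency, Traffic) + 2 no longer applies, and Queue = 8.
Retries = -2·Traffic - 2·Queue + 6  [with Traffic=-3, Queue=8]  = -4
Throughput = -2·Retries - 3·Traffic - 1  [with Retries=-4, Traffic=-3]  = 16
Without intervention: Queue = min(Latency, Traffic) + 2  [with Latency=5, Traffic=-3]  = -1; Retries = -2·Traffic - 2·Queue + 6  [with Traffic=-3, Queue=-1]  = 14; Throughput = -2·Retries - 3·Traffic - 1  [with Retries=14, Traffic=-3]  = -20.
Change = 16 − (-20) = 36.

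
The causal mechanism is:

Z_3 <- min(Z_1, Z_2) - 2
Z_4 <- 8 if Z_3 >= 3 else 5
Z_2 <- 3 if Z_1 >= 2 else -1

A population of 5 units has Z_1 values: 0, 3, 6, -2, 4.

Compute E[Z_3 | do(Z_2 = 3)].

-0.6

Under do(Z_2=3), Z_2's equation is replaced by Z_2=3 for every unit. Per-unit Z_3: -2, 1, 1, -4, 1. Mean = -0.6.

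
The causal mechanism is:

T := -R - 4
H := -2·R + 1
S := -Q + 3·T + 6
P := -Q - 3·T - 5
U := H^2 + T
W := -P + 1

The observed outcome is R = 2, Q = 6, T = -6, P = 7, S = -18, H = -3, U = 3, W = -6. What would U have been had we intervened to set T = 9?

18

The intervention breaks the incoming arrows to T: T := -R - 4 no longer applies, and T = 9.
H = -2·R + 1  [with R=2]  = -3
U = H^2 + T  [with H=-3, T=9]  = 18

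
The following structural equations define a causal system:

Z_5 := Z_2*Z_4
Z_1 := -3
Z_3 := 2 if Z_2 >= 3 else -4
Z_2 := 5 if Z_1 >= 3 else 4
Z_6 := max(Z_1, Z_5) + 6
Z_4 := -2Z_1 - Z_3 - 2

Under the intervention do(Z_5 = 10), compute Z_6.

16

The intervention breaks the incoming arrows to Z_5: Z_5 := Z_2*Z_4 no longer applies, and Z_5 = 10.
Z_6 = max(Z_1, Z_5) + 6  [with Z_1=-3, Z_5=10]  = 16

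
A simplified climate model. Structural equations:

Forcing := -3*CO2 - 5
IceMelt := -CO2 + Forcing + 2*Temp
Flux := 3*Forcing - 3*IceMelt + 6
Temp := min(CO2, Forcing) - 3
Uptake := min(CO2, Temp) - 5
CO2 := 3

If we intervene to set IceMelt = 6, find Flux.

Intervening sets IceMelt = 6 and removes its equation (IceMelt := -CO2 + Forcing + 2*Temp).
Forcing = -3*CO2 - 5  [with CO2=3]  = -14
Flux = 3*Forcing - 3*IceMelt + 6  [with Forcing=-14, IceMelt=6]  = -54

-54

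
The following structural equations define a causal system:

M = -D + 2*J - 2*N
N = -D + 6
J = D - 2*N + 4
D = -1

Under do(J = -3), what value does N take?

7

Under do(J=-3), the mechanism J = D - 2*N + 4 is discarded; J is fixed at -3.
Since N is not a descendant of the intervened variable, it is unaffected.
N = -D + 6  [with D=-1]  = 7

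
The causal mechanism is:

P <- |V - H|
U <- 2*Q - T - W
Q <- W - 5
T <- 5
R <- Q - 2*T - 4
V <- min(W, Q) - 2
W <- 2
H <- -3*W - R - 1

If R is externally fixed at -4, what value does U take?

-13

do(R=-4) replaces the equation R <- Q - 2*T - 4 with the constant R = -4.
Since U is not a descendant of the intervened variable, it is unaffected.
Q = W - 5  [with W=2]  = -3
U = 2*Q - T - W  [with Q=-3, T=5, W=2]  = -13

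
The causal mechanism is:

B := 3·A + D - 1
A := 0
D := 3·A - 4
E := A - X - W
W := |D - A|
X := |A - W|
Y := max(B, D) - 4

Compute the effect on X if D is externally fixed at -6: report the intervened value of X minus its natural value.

2

do(D=-6) replaces the equation D := 3·A - 4 with the constant D = -6.
W = |D - A|  [with D=-6, A=0]  = 6
X = |A - W|  [with A=0, W=6]  = 6
Without intervention: D = 3·A - 4  [with A=0]  = -4; W = |D - A|  [with D=-4, A=0]  = 4; X = |A - W|  [with A=0, W=4]  = 4.
Change = 6 − 4 = 2.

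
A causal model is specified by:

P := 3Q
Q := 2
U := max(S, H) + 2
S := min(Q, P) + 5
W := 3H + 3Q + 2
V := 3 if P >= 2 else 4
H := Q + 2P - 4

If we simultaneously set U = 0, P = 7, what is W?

Setting U = 0, P = 7 by intervention discards those variables' equations.
H = Q + 2P - 4  [with Q=2, P=7]  = 12
W = 3H + 3Q + 2  [with H=12, Q=2]  = 44

44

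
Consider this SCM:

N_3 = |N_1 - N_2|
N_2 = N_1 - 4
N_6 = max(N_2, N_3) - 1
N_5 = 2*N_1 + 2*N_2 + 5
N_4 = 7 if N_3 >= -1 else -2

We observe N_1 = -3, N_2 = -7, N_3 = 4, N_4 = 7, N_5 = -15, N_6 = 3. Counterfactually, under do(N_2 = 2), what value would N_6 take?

Under do(N_2=2), the mechanism N_2 = N_1 - 4 is discarded; N_2 is fixed at 2.
N_3 = |N_1 - N_2|  [with N_1=-3, N_2=2]  = 5
N_6 = max(N_2, N_3) - 1  [with N_2=2, N_3=5]  = 4

4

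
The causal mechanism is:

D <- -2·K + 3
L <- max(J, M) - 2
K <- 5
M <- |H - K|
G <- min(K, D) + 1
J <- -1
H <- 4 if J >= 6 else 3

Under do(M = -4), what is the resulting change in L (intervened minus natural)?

Intervening sets M = -4 and removes its equation (M <- |H - K|).
L = max(J, M) - 2  [with J=-1, M=-4]  = -3
Without intervention: H = 4 if J >= 6 else 3  [with J=-1]  = 3; M = |H - K|  [with H=3, K=5]  = 2; L = max(J, M) - 2  [with J=-1, M=2]  = 0.
Change = -3 − 0 = -3.

-3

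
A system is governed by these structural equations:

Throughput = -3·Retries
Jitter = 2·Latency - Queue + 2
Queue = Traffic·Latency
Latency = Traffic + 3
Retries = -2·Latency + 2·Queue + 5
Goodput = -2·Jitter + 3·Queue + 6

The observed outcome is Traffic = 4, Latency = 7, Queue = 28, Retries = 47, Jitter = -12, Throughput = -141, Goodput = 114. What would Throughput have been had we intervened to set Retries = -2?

6

Under do(Retries=-2), the mechanism Retries = -2·Latency + 2·Queue + 5 is discarded; Retries is fixed at -2.
Throughput = -3·Retries  [with Retries=-2]  = 6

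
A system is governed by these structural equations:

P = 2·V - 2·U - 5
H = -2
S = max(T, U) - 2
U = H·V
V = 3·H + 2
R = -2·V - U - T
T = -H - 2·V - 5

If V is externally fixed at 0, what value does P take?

Under do(V=0), the mechanism V = 3·H + 2 is discarded; V is fixed at 0.
U = H·V  [with H=-2, V=0]  = 0
P = 2·V - 2·U - 5  [with V=0, U=0]  = -5

-5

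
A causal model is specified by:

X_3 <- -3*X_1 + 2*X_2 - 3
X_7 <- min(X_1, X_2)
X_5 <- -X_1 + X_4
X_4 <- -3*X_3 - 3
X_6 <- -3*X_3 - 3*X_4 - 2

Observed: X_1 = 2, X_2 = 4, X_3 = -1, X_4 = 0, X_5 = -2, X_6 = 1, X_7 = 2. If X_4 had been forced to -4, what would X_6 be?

13

Under do(X_4=-4), the mechanism X_4 <- -3*X_3 - 3 is discarded; X_4 is fixed at -4.
X_3 = -3*X_1 + 2*X_2 - 3  [with X_1=2, X_2=4]  = -1
X_6 = -3*X_3 - 3*X_4 - 2  [with X_3=-1, X_4=-4]  = 13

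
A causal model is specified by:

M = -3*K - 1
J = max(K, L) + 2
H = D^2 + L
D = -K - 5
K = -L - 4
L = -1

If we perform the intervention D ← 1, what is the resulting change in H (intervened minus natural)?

Intervening sets D = 1 and removes its equation (D = -K - 5).
H = D^2 + L  [with D=1, L=-1]  = 0
Without intervention: K = -L - 4  [with L=-1]  = -3; D = -K - 5  [with K=-3]  = -2; H = D^2 + L  [with D=-2, L=-1]  = 3.
Change = 0 − 3 = -3.

-3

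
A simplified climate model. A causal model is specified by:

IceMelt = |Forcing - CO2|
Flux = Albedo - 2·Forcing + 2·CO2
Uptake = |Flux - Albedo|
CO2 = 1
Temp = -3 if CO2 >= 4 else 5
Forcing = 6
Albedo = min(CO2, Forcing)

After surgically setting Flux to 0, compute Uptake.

1

Intervening sets Flux = 0 and removes its equation (Flux = Albedo - 2·Forcing + 2·CO2).
Albedo = min(CO2, Forcing)  [with CO2=1, Forcing=6]  = 1
Uptake = |Flux - Albedo|  [with Flux=0, Albedo=1]  = 1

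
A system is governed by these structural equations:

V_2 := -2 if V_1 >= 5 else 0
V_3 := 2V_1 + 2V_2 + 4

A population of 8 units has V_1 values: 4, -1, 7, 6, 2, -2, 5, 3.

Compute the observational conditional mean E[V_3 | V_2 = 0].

6.4

Conditioning on V_2=0 selects the 5 unit(s) with V_1 ∈ {4, -1, 2, -2, 3}. Their V_3 values: 12, 2, 8, 0, 10. Mean = 6.4.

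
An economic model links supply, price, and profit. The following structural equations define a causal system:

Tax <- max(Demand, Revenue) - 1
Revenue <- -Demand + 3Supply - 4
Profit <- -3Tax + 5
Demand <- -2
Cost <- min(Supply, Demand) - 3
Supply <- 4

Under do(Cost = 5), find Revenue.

The intervention breaks the incoming arrows to Cost: Cost <- min(Supply, Demand) - 3 no longer applies, and Cost = 5.
Revenue is not downstream of the intervention, so its value is determined by the original equations.
Revenue = -Demand + 3Supply - 4  [with Demand=-2, Supply=4]  = 10

10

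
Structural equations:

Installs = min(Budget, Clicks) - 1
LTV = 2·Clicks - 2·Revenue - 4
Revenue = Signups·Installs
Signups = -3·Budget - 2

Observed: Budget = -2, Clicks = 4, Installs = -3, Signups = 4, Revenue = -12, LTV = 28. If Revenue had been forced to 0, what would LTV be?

4

The intervention breaks the incoming arrows to Revenue: Revenue = Signups·Installs no longer applies, and Revenue = 0.
LTV = 2·Clicks - 2·Revenue - 4  [with Clicks=4, Revenue=0]  = 4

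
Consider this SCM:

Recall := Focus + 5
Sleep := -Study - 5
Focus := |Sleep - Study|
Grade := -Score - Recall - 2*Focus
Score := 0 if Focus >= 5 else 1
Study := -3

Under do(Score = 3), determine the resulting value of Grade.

-11

Under do(Score=3), the mechanism Score := 0 if Focus >= 5 else 1 is discarded; Score is fixed at 3.
Sleep = -Study - 5  [with Study=-3]  = -2
Focus = |Sleep - Study|  [with Sleep=-2, Study=-3]  = 1
Recall = Focus + 5  [with Focus=1]  = 6
Grade = -Score - Recall - 2*Focus  [with Score=3, Recall=6, Focus=1]  = -11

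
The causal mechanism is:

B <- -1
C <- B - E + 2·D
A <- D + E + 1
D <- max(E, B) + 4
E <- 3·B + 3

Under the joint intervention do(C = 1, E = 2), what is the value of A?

9

The joint intervention fixes C = 1, E = 2, removing each variable's own equation.
D = max(E, B) + 4  [with E=2, B=-1]  = 6
A = D + E + 1  [with D=6, E=2]  = 9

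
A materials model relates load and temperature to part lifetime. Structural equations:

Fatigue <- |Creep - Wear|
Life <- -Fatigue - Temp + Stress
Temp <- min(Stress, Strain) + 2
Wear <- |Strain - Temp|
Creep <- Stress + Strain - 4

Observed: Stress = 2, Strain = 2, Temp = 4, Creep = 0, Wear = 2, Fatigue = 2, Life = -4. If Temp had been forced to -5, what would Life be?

The intervention breaks the incoming arrows to Temp: Temp <- min(Stress, Strain) + 2 no longer applies, and Temp = -5.
Creep = Stress + Strain - 4  [with Stress=2, Strain=2]  = 0
Wear = |Strain - Temp|  [with Strain=2, Temp=-5]  = 7
Fatigue = |Creep - Wear|  [with Creep=0, Wear=7]  = 7
Life = -Fatigue - Temp + Stress  [with Fatigue=7, Temp=-5, Stress=2]  = 0

0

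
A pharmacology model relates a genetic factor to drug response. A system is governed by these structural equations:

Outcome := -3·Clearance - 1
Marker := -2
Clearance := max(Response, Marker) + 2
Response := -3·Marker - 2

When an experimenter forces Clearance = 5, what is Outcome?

The intervention breaks the incoming arrows to Clearance: Clearance := max(Response, Marker) + 2 no longer applies, and Clearance = 5.
Outcome = -3·Clearance - 1  [with Clearance=5]  = -16

-16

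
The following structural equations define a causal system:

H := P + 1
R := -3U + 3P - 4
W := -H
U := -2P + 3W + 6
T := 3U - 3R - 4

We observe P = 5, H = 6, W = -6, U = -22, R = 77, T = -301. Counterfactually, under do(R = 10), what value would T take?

The intervention breaks the incoming arrows to R: R := -3U + 3P - 4 no longer applies, and R = 10.
H = P + 1  [with P=5]  = 6
W = -H  [with H=6]  = -6
U = -2P + 3W + 6  [with P=5, W=-6]  = -22
T = 3U - 3R - 4  [with U=-22, R=10]  = -100

-100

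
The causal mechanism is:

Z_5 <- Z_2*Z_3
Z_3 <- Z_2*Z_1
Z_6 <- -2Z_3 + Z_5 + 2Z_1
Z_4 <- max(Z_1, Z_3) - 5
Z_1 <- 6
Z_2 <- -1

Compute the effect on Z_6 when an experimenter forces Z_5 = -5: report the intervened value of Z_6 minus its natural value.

The intervention breaks the incoming arrows to Z_5: Z_5 <- Z_2*Z_3 no longer applies, and Z_5 = -5.
Z_3 = Z_2*Z_1  [with Z_2=-1, Z_1=6]  = -6
Z_6 = -2Z_3 + Z_5 + 2Z_1  [with Z_3=-6, Z_5=-5, Z_1=6]  = 19
Without intervention: Z_3 = Z_2*Z_1  [with Z_2=-1, Z_1=6]  = -6; Z_5 = Z_2*Z_3  [with Z_2=-1, Z_3=-6]  = 6; Z_6 = -2Z_3 + Z_5 + 2Z_1  [with Z_3=-6, Z_5=6, Z_1=6]  = 30.
Change = 19 − 30 = -11.

-11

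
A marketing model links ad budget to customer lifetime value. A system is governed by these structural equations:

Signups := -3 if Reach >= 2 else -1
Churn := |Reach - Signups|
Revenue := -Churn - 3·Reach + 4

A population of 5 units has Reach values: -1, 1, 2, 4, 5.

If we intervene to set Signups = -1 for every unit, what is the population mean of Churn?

do(Signups=-1) breaks Signups's dependence on Reach. With Signups=-1 fixed, Churn across the units is 0, 2, 3, 5, 6, mean 3.2.

3.2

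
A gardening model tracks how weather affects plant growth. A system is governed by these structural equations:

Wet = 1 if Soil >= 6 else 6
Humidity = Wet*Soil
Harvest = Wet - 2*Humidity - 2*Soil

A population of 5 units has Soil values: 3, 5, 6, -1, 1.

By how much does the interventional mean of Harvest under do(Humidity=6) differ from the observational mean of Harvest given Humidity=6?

Under do(Humidity=6), Humidity's equation is replaced by Humidity=6 for every unit. Per-unit Harvest: -12, -16, -23, -4, -8. Mean = -12.6.
Conditioning on Humidity=6 selects the 2 unit(s) with Soil ∈ {6, 1}. Their Harvest values: -23, -8. Mean = -15.5.
Difference = -12.6 − (-15.5) = 2.9.

2.9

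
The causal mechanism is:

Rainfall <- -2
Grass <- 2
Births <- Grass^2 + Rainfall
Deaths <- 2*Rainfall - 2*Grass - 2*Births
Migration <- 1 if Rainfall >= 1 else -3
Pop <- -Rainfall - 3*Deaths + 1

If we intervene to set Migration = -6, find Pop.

39

The intervention breaks the incoming arrows to Migration: Migration <- 1 if Rainfall >= 1 else -3 no longer applies, and Migration = -6.
Since Pop is not a descendant of the intervened variable, it is unaffected.
Births = Grass^2 + Rainfall  [with Grass=2, Rainfall=-2]  = 2
Deaths = 2*Rainfall - 2*Grass - 2*Births  [with Rainfall=-2, Grass=2, Births=2]  = -12
Pop = -Rainfall - 3*Deaths + 1  [with Rainfall=-2, Deaths=-12]  = 39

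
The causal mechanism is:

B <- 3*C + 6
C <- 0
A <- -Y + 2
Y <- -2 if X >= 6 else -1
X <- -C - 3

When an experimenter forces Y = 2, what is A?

The intervention breaks the incoming arrows to Y: Y <- -2 if X >= 6 else -1 no longer applies, and Y = 2.
A = -Y + 2  [with Y=2]  = 0

0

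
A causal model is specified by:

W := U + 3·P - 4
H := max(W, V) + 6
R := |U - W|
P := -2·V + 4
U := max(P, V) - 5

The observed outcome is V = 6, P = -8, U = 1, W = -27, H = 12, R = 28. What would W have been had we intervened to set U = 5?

-23

The intervention breaks the incoming arrows to U: U := max(P, V) - 5 no longer applies, and U = 5.
P = -2·V + 4  [with V=6]  = -8
W = U + 3·P - 4  [with U=5, P=-8]  = -23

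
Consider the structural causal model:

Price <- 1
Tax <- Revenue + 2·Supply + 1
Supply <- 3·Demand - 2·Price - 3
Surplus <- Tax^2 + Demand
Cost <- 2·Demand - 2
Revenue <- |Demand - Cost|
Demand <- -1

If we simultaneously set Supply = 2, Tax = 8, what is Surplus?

Under do(Supply = 2, Tax = 8), each intervened variable's structural equation is replaced by its fixed value.
Surplus = Tax^2 + Demand  [with Tax=8, Demand=-1]  = 63

63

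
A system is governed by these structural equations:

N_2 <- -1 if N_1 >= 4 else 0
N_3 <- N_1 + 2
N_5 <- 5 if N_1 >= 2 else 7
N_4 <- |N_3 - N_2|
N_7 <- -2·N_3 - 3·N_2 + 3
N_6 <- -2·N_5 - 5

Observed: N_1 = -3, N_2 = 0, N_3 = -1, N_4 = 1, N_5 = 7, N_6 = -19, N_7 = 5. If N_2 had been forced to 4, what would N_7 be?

Under do(N_2=4), the mechanism N_2 <- -1 if N_1 >= 4 else 0 is discarded; N_2 is fixed at 4.
N_3 = N_1 + 2  [with N_1=-3]  = -1
N_7 = -2·N_3 - 3·N_2 + 3  [with N_3=-1, N_2=4]  = -7

-7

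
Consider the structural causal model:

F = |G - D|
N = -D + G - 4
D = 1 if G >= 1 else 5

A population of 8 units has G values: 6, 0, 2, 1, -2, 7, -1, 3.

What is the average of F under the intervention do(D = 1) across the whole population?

The intervention sets D=1 in all 8 units regardless of G. Recomputing F per unit gives 5, 1, 1, 0, 3, 6, 2, 2; average 2.5.

2.5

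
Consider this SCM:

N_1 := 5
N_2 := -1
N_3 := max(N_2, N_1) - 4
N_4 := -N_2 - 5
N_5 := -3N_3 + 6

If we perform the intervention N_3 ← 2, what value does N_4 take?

The intervention breaks the incoming arrows to N_3: N_3 := max(N_2, N_1) - 4 no longer applies, and N_3 = 2.
N_4 is not downstream of the intervention, so its value is determined by the original equations.
N_4 = -N_2 - 5  [with N_2=-1]  = -4

-4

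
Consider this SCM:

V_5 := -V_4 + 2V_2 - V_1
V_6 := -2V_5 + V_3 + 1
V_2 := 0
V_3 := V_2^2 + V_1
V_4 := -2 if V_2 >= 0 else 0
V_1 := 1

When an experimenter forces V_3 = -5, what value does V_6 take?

-6

The intervention breaks the incoming arrows to V_3: V_3 := V_2^2 + V_1 no longer applies, and V_3 = -5.
V_4 = -2 if V_2 >= 0 else 0  [with V_2=0]  = -2
V_5 = -V_4 + 2V_2 - V_1  [with V_4=-2, V_2=0, V_1=1]  = 1
V_6 = -2V_5 + V_3 + 1  [with V_5=1, V_3=-5]  = -6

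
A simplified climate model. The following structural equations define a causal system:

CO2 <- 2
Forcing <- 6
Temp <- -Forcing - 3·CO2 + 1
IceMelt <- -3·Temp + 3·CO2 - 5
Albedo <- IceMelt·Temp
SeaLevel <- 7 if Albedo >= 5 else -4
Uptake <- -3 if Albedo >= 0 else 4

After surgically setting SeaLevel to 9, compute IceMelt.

34

do(SeaLevel=9) replaces the equation SeaLevel <- 7 if Albedo >= 5 else -4 with the constant SeaLevel = 9.
No directed path runs from SeaLevel to IceMelt, so IceMelt keeps its natural value.
Temp = -Forcing - 3·CO2 + 1  [with Forcing=6, CO2=2]  = -11
IceMelt = -3·Temp + 3·CO2 - 5  [with Temp=-11, CO2=2]  = 34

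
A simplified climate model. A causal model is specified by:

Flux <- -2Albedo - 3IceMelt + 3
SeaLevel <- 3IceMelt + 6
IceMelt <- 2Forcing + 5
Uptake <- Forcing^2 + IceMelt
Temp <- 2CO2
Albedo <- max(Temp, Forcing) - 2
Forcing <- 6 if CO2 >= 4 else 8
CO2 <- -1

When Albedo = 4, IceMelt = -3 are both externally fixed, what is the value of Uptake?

61

Under do(Albedo = 4, IceMelt = -3), each intervened variable's structural equation is replaced by its fixed value.
Forcing = 6 if CO2 >= 4 else 8  [with CO2=-1]  = 8
Uptake = Forcing^2 + IceMelt  [with Forcing=8, IceMelt=-3]  = 61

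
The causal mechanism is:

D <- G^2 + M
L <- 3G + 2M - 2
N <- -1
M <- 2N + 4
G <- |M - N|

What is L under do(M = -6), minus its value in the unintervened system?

do(M=-6) replaces the equation M <- 2N + 4 with the constant M = -6.
G = |M - N|  [with M=-6, N=-1]  = 5
L = 3G + 2M - 2  [with G=5, M=-6]  = 1
Without intervention: M = 2N + 4  [with N=-1]  = 2; G = |M - N|  [with M=2, N=-1]  = 3; L = 3G + 2M - 2  [with G=3, M=2]  = 11.
Change = 1 − 11 = -10.

-10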